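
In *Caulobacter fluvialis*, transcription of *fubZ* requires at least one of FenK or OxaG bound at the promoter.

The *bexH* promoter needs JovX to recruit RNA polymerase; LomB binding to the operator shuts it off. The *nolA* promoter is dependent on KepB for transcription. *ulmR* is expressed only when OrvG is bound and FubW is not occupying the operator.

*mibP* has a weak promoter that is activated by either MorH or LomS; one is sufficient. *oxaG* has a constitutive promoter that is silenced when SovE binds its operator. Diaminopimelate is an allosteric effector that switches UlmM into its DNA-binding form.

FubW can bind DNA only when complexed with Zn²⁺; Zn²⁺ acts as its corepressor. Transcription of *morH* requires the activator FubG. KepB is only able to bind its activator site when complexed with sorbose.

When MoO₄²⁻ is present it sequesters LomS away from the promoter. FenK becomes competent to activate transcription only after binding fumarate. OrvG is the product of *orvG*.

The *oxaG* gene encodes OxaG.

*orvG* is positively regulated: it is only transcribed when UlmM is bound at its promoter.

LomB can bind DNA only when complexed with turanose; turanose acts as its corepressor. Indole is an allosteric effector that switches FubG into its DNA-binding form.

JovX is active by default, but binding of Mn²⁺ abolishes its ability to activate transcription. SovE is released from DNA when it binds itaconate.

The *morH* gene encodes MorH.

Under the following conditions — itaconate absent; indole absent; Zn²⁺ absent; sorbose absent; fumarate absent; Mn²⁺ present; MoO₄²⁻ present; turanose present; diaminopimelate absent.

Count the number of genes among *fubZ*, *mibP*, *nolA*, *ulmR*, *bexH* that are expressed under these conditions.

0

Fumarate is absent, so FenK is inactive.
Itaconate is absent, so SovE is active.
With repressor SovE bound, *oxaG* is not transcribed.
So OxaG is not produced.
No activator is available at the *fubZ* promoter, so *fubZ* is not transcribed.
→ *fubZ* is OFF.
Indole is absent, so FubG is inactive.
Required activator FubG is absent, so *morH* is not transcribed.
So MorH is not produced.
MoO₄²⁻ is present, so LomS is inactive.
No activator is available at the *mibP* promoter, so *mibP* is not transcribed.
→ *mibP* is OFF.
Sorbose is absent, so KepB is inactive.
Required activator KepB is absent, so *nolA* is not transcribed.
→ *nolA* is OFF.
Diaminopimelate is absent, so UlmM is inactive.
Required activator UlmM is absent, so *orvG* is not transcribed.
So OrvG is not produced.
Zn²⁺ is absent, so FubW is inactive.
Required activator OrvG is absent, so *ulmR* is not transcribed.
→ *ulmR* is OFF.
Turanose is present, so LomB is active.
Mn²⁺ is present, so JovX is inactive.
With repressor LomB bound, *bexH* is not transcribed.
→ *bexH* is OFF.
0 of the 5 genes are transcribed.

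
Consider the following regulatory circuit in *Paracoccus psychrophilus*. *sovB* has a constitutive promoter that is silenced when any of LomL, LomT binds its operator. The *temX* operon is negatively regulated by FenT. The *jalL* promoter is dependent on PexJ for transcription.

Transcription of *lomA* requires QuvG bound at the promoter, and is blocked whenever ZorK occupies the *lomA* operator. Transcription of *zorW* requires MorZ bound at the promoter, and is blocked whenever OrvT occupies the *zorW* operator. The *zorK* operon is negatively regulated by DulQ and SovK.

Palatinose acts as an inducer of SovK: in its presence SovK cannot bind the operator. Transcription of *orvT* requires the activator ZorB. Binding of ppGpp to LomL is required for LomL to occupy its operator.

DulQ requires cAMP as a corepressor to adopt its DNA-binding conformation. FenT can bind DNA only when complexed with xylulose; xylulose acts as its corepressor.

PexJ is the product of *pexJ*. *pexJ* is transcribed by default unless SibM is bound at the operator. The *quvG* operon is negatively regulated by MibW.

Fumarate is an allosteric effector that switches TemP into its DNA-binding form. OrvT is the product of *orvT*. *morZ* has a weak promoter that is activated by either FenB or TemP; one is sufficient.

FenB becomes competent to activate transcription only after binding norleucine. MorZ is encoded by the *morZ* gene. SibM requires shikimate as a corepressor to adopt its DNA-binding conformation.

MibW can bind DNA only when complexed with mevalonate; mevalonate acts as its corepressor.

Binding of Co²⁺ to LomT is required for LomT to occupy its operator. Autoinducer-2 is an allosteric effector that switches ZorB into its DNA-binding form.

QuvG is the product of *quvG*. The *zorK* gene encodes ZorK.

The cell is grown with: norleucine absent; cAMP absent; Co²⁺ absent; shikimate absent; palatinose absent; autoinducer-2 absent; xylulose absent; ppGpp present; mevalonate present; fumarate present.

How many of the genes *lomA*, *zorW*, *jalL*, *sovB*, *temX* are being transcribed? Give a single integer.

Mevalonate is present, so MibW is active.
With repressor MibW bound, *quvG* is not transcribed.
So QuvG is not produced.
cAMP is absent, so DulQ is inactive.
Palatinose is absent, so SovK is active.
With repressor SovK bound, *zorK* is not transcribed.
So ZorK is not produced.
Required activator QuvG is absent, so *lomA* is not transcribed.
→ *lomA* is OFF.
Norleucine is absent, so FenB is inactive.
Fumarate is present, so TemP is active.
Activator TemP is present, so *morZ* is transcribed.
So MorZ is produced and active.
Autoinducer-2 is absent, so ZorB is inactive.
Required activator ZorB is absent, so *orvT* is not transcribed.
So OrvT is not produced.
No repressor is bound and MorZ is active, so *zorW* is transcribed.
→ *zorW* is ON.
Shikimate is absent, so SibM is inactive.
With no repressor bound, *pexJ* is transcribed.
So PexJ is produced and active.
No repressor is bound and PexJ is active, so *jalL* is transcribed.
→ *jalL* is ON.
ppGpp is present, so LomL is active.
Co²⁺ is absent, so LomT is inactive.
With repressor LomL bound, *sovB* is not transcribed.
→ *sovB* is OFF.
Xylulose is absent, so FenT is inactive.
With no repressor bound, *temX* is transcribed.
→ *temX* is ON.
3 of the 5 genes are transcribed.

3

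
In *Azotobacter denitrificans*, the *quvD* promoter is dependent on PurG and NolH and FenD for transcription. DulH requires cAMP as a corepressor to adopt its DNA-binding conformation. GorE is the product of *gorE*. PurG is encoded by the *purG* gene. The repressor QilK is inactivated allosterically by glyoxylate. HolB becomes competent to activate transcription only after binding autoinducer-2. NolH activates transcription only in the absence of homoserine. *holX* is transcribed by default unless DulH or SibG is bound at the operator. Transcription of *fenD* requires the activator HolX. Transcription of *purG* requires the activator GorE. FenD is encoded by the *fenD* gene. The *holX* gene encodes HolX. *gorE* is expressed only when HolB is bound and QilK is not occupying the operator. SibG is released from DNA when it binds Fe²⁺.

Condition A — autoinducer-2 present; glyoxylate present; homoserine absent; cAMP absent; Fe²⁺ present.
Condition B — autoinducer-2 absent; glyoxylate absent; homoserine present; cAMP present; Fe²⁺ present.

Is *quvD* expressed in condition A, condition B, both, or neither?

A only

Condition A:
Autoinducer-2 is present, so HolB is active.
Glyoxylate is present, so QilK is inactive.
No repressor is bound and HolB is active, so *gorE* is transcribed.
So GorE is produced and active.
No repressor is bound and GorE is active, so *purG* is transcribed.
So PurG is produced and active.
Homoserine is absent, so NolH is active.
cAMP is absent, so DulH is inactive.
Fe²⁺ is present, so SibG is inactive.
With no repressor bound, *holX* is transcribed.
So HolX is produced and active.
No repressor is bound and HolX is active, so *fenD* is transcribed.
So FenD is produced and active.
No repressor is bound and PurG and NolH and FenD are active, so *quvD* is transcribed.
→ *quvD* is ON in A.
Condition B:
Autoinducer-2 is absent, so HolB is inactive.
Glyoxylate is absent, so QilK is active.
With repressor QilK bound, *gorE* is not transcribed.
So GorE is not produced.
Required activator GorE is absent, so *purG* is not transcribed.
So PurG is not produced.
Homoserine is present, so NolH is inactive.
cAMP is present, so DulH is active.
Fe²⁺ is present, so SibG is inactive.
With repressor DulH bound, *holX* is not transcribed.
So HolX is not produced.
Required activator HolX is absent, so *fenD* is not transcribed.
So FenD is not produced.
Required activator PurG is absent, so *quvD* is not transcribed.
→ *quvD* is OFF in B.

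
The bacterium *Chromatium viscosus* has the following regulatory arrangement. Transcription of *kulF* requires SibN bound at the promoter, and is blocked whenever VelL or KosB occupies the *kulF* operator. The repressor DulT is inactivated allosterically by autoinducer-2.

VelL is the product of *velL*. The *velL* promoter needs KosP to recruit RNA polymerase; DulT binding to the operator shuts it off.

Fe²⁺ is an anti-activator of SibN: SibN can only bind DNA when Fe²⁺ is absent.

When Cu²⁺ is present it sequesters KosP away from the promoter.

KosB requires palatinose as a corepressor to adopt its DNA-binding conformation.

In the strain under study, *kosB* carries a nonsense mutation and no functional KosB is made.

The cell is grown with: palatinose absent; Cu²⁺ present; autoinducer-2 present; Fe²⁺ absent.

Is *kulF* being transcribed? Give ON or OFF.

ON

Cu²⁺ is present, so KosP is inactive.
Autoinducer-2 is present, so DulT is inactive.
Required activator KosP is absent, so *velL* is not transcribed.
So VelL is not produced.
KosB is non-functional in this strain, so it has no effect.
Fe²⁺ is absent, so SibN is active.
No repressor is bound and SibN is active, so *kulF* is transcribed.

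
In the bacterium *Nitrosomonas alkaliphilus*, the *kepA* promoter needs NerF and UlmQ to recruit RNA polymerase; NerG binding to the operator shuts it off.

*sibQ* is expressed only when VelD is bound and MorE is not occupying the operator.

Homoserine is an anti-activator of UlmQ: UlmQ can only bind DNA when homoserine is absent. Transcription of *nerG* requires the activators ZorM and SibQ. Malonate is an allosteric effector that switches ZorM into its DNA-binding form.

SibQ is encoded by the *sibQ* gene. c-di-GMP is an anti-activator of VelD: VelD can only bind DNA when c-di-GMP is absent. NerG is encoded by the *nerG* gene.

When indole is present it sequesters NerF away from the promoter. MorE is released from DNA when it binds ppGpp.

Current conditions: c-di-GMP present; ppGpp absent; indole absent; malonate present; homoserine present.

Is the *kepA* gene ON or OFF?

OFF

Indole is absent, so NerF is active.
Malonate is present, so ZorM is active.
c-di-GMP is present, so VelD is inactive.
ppGpp is absent, so MorE is active.
With repressor MorE bound, *sibQ* is not transcribed.
So SibQ is not produced.
Required activator SibQ is absent, so *nerG* is not transcribed.
So NerG is not produced.
Homoserine is present, so UlmQ is inactive.
Required activator UlmQ is absent, so *kepA* is not transcribed.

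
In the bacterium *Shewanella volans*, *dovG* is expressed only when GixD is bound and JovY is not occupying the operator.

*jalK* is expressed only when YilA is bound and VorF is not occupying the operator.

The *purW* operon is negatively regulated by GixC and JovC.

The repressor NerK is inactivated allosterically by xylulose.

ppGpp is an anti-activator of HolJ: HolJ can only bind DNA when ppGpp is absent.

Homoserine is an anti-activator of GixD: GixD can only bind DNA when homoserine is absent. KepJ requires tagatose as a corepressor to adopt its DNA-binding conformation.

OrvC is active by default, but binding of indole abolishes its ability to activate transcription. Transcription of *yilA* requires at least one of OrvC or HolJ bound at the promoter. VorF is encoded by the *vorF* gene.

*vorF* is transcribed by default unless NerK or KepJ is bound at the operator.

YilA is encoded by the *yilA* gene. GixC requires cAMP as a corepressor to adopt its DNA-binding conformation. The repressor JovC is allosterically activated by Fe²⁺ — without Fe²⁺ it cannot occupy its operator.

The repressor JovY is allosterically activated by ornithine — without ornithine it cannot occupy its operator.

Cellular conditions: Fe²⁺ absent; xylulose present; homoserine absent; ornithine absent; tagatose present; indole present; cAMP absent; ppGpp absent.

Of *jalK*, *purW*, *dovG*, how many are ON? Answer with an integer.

Indole is present, so OrvC is inactive.
ppGpp is absent, so HolJ is active.
Activator HolJ is present, so *yilA* is transcribed.
So YilA is produced and active.
Xylulose is present, so NerK is inactive.
Tagatose is present, so KepJ is active.
With repressor KepJ bound, *vorF* is not transcribed.
So VorF is not produced.
No repressor is bound and YilA is active, so *jalK* is transcribed.
→ *jalK* is ON.
cAMP is absent, so GixC is inactive.
Fe²⁺ is absent, so JovC is inactive.
With no repressor bound, *purW* is transcribed.
→ *purW* is ON.
Homoserine is absent, so GixD is active.
Ornithine is absent, so JovY is inactive.
No repressor is bound and GixD is active, so *dovG* is transcribed.
→ *dovG* is ON.
3 of the 3 genes are transcribed.

3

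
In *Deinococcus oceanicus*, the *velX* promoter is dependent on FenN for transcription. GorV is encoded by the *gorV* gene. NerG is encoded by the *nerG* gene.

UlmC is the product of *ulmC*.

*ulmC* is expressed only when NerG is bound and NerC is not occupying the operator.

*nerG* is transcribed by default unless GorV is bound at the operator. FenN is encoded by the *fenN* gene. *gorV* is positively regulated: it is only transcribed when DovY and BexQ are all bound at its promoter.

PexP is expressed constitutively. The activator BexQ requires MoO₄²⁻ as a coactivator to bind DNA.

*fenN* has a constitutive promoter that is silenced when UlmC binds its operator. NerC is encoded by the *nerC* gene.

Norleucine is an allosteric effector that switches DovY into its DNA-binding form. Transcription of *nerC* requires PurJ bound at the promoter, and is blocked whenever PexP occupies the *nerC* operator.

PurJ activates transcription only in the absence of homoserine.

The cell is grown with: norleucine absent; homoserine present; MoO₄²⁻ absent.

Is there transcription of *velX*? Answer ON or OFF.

OFF

Norleucine is absent, so DovY is inactive.
MoO₄²⁻ is absent, so BexQ is inactive.
Required activator DovY is absent, so *gorV* is not transcribed.
So GorV is not produced.
With no repressor bound, *nerG* is transcribed.
So NerG is produced and active.
PexP is produced constitutively and is active.
Homoserine is present, so PurJ is inactive.
With repressor PexP bound, *nerC* is not transcribed.
So NerC is not produced.
No repressor is bound and NerG is active, so *ulmC* is transcribed.
So UlmC is produced and active.
With repressor UlmC bound, *fenN* is not transcribed.
So FenN is not produced.
Required activator FenN is absent, so *velX* is not transcribed.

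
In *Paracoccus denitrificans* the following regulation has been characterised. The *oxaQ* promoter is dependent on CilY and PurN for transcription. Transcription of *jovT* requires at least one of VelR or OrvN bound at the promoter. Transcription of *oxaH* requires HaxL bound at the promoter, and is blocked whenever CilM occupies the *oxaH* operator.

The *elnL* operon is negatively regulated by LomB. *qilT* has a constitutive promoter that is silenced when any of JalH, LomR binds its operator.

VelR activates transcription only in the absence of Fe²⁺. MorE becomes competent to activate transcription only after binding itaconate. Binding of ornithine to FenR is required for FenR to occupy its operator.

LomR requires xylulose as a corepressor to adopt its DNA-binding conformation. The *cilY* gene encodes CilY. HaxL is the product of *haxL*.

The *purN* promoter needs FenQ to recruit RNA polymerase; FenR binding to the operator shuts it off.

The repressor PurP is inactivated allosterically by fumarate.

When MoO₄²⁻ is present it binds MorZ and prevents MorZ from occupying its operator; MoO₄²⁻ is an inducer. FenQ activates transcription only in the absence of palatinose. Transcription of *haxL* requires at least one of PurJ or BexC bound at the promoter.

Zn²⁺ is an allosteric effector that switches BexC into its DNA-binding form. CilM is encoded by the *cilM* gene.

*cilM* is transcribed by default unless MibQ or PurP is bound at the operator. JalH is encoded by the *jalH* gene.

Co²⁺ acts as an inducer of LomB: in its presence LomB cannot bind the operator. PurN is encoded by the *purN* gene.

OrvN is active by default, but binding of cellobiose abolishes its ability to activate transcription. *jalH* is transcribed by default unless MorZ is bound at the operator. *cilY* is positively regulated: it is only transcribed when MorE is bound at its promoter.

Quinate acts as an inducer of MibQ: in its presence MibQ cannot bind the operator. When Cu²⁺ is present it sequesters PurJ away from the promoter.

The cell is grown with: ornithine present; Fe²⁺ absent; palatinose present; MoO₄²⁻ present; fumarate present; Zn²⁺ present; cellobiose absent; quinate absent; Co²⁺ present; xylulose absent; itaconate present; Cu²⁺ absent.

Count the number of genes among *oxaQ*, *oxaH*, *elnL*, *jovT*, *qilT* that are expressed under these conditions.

Itaconate is present, so MorE is active.
No repressor is bound and MorE is active, so *cilY* is transcribed.
So CilY is produced and active.
Ornithine is present, so FenR is active.
Palatinose is present, so FenQ is inactive.
With repressor FenR bound, *purN* is not transcribed.
So PurN is not produced.
Required activator PurN is absent, so *oxaQ* is not transcribed.
→ *oxaQ* is OFF.
Cu²⁺ is absent, so PurJ is active.
Zn²⁺ is present, so BexC is active.
Activator PurJ is present, so *haxL* is transcribed.
So HaxL is produced and active.
Quinate is absent, so MibQ is active.
Fumarate is present, so PurP is inactive.
With repressor MibQ bound, *cilM* is not transcribed.
So CilM is not produced.
No repressor is bound and HaxL is active, so *oxaH* is transcribed.
→ *oxaH* is ON.
Co²⁺ is present, so LomB is inactive.
With no repressor bound, *elnL* is transcribed.
→ *elnL* is ON.
Fe²⁺ is absent, so VelR is active.
Cellobiose is absent, so OrvN is active.
Activator VelR is present, so *jovT* is transcribed.
→ *jovT* is ON.
MoO₄²⁻ is present, so MorZ is inactive.
With no repressor bound, *jalH* is transcribed.
So JalH is produced and active.
Xylulose is absent, so LomR is inactive.
With repressor JalH bound, *qilT* is not transcribed.
→ *qilT* is OFF.
3 of the 5 genes are transcribed.

3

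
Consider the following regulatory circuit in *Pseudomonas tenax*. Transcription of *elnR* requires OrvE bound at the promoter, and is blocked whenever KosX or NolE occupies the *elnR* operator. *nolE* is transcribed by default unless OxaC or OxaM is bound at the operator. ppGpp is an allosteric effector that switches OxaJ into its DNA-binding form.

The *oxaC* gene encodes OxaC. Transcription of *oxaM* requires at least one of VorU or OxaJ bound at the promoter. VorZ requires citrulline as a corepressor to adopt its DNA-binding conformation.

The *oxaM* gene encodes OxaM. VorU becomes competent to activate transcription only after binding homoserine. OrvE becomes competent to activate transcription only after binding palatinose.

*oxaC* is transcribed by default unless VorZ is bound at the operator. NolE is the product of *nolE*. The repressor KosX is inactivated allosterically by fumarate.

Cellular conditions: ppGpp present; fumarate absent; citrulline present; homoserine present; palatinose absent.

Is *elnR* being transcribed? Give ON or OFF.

Fumarate is absent, so KosX is active.
Palatinose is absent, so OrvE is inactive.
Citrulline is present, so VorZ is active.
With repressor VorZ bound, *oxaC* is not transcribed.
So OxaC is not produced.
Homoserine is present, so VorU is active.
ppGpp is present, so OxaJ is active.
Activator VorU is present, so *oxaM* is transcribed.
So OxaM is produced and active.
With repressor OxaM bound, *nolE* is not transcribed.
So NolE is not produced.
With repressor KosX bound, *elnR* is not transcribed.

OFF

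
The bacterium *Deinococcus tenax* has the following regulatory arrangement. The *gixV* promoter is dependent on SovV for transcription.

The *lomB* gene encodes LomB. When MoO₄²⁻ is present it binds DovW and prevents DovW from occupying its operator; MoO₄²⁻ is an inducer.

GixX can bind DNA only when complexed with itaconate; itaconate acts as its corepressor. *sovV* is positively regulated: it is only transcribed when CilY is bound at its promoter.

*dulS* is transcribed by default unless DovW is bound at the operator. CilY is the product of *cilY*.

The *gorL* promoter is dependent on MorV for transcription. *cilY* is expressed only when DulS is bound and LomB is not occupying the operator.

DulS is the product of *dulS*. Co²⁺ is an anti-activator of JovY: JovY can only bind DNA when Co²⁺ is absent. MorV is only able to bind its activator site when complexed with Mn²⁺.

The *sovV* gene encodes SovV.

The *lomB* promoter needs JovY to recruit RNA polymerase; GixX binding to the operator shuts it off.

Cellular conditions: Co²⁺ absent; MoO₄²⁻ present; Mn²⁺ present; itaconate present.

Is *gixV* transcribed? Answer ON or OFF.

Itaconate is present, so GixX is active.
Co²⁺ is absent, so JovY is active.
With repressor GixX bound, *lomB* is not transcribed.
So LomB is not produced.
MoO₄²⁻ is present, so DovW is inactive.
With no repressor bound, *dulS* is transcribed.
So DulS is produced and active.
No repressor is bound and DulS is active, so *cilY* is transcribed.
So CilY is produced and active.
No repressor is bound and CilY is active, so *sovV* is transcribed.
So SovV is produced and active.
No repressor is bound and SovV is active, so *gixV* is transcribed.

ON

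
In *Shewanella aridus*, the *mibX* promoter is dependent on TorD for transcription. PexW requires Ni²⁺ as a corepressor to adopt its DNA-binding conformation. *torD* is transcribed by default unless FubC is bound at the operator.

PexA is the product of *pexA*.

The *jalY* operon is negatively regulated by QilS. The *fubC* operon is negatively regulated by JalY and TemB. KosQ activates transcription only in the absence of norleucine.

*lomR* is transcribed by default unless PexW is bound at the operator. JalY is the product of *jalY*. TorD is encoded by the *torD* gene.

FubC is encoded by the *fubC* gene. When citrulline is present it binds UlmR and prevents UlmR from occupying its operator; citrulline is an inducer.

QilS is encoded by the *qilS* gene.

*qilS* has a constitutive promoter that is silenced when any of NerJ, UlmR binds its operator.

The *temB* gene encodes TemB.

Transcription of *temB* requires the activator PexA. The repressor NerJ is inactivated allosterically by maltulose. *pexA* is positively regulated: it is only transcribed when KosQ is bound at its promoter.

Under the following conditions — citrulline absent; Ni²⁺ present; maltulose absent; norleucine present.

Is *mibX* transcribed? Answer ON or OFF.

Maltulose is absent, so NerJ is active.
Citrulline is absent, so UlmR is active.
With repressor NerJ bound, *qilS* is not transcribed.
So QilS is not produced.
With no repressor bound, *jalY* is transcribed.
So JalY is produced and active.
Norleucine is present, so KosQ is inactive.
Required activator KosQ is absent, so *pexA* is not transcribed.
So PexA is not produced.
Required activator PexA is absent, so *temB* is not transcribed.
So TemB is not produced.
With repressor JalY bound, *fubC* is not transcribed.
So FubC is not produced.
With no repressor bound, *torD* is transcribed.
So TorD is produced and active.
No repressor is bound and TorD is active, so *mibX* is transcribed.

ON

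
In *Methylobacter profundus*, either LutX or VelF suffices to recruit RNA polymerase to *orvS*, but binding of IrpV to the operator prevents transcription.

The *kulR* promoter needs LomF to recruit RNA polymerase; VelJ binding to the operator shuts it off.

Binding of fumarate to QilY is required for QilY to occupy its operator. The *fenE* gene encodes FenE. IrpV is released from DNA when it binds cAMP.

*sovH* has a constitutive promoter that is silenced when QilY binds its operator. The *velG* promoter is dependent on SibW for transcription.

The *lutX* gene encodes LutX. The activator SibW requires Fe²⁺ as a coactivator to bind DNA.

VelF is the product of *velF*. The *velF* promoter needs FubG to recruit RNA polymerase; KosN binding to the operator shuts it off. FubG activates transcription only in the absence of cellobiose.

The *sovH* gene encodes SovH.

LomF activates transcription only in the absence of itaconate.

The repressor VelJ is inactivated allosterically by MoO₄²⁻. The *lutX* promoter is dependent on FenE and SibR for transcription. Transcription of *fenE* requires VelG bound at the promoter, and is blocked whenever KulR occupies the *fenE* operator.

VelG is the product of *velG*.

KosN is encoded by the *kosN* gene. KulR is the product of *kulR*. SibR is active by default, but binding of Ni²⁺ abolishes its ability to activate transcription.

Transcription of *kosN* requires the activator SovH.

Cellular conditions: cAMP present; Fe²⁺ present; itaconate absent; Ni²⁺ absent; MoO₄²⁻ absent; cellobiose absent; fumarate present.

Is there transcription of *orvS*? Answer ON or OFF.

Fe²⁺ is present, so SibW is active.
No repressor is bound and SibW is active, so *velG* is transcribed.
So VelG is produced and active.
Itaconate is absent, so LomF is active.
MoO₄²⁻ is absent, so VelJ is active.
With repressor VelJ bound, *kulR* is not transcribed.
So KulR is not produced.
No repressor is bound and VelG is active, so *fenE* is transcribed.
So FenE is produced and active.
Ni²⁺ is absent, so SibR is active.
No repressor is bound and FenE and SibR are active, so *lutX* is transcribed.
So LutX is produced and active.
cAMP is present, so IrpV is inactive.
Fumarate is present, so QilY is active.
With repressor QilY bound, *sovH* is not transcribed.
So SovH is not produced.
Required activator SovH is absent, so *kosN* is not transcribed.
So KosN is not produced.
Cellobiose is absent, so FubG is active.
No repressor is bound and FubG is active, so *velF* is transcribed.
So VelF is produced and active.
Activator LutX is present, so *orvS* is transcribed.

ON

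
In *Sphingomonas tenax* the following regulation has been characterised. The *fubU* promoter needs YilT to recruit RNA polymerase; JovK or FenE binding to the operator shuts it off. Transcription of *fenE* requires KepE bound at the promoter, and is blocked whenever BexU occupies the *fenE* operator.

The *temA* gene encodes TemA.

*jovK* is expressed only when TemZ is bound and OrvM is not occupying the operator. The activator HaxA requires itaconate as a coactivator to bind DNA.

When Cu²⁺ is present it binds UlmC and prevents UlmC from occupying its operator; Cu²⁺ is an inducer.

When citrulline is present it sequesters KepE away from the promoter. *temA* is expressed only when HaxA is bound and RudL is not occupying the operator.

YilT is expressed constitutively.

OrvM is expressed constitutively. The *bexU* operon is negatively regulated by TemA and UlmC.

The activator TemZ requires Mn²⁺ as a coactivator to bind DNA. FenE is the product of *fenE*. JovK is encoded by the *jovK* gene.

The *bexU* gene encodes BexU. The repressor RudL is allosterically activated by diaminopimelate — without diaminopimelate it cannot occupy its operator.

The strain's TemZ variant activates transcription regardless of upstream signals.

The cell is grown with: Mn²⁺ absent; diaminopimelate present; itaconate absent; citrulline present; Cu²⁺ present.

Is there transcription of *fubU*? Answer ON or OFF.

TemZ is constitutively active in this strain.
OrvM is produced constitutively and is active.
With repressor OrvM bound, *jovK* is not transcribed.
So JovK is not produced.
Diaminopimelate is present, so RudL is active.
Itaconate is absent, so HaxA is inactive.
With repressor RudL bound, *temA* is not transcribed.
So TemA is not produced.
Cu²⁺ is present, so UlmC is inactive.
With no repressor bound, *bexU* is transcribed.
So BexU is produced and active.
Citrulline is present, so KepE is inactive.
With repressor BexU bound, *fenE* is not transcribed.
So FenE is not produced.
YilT is produced constitutively and is active.
No repressor is bound and YilT is active, so *fubU* is transcribed.

ON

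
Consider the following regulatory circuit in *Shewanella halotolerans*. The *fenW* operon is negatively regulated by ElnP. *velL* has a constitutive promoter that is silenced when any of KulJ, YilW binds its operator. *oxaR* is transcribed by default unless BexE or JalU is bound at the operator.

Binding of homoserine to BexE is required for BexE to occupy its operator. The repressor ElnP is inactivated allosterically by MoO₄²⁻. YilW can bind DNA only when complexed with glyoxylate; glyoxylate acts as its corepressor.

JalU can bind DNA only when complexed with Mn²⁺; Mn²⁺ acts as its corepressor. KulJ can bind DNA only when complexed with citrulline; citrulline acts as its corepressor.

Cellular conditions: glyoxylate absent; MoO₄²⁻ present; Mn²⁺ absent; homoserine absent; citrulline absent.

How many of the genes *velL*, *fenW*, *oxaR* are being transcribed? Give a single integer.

3

Citrulline is absent, so KulJ is inactive.
Glyoxylate is absent, so YilW is inactive.
With no repressor bound, *velL* is transcribed.
→ *velL* is ON.
MoO₄²⁻ is present, so ElnP is inactive.
With no repressor bound, *fenW* is transcribed.
→ *fenW* is ON.
Homoserine is absent, so BexE is inactive.
Mn²⁺ is absent, so JalU is inactive.
With no repressor bound, *oxaR* is transcribed.
→ *oxaR* is ON.
3 of the 3 genes are transcribed.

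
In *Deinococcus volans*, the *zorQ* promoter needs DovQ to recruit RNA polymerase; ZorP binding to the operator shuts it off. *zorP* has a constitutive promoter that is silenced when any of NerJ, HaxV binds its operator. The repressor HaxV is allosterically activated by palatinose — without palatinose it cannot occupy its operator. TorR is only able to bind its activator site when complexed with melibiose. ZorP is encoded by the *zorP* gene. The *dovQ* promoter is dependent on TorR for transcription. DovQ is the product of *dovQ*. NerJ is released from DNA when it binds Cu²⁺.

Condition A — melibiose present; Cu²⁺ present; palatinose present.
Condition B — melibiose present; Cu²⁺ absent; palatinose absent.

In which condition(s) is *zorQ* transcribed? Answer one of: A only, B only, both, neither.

both

Condition A:
Melibiose is present, so TorR is active.
No repressor is bound and TorR is active, so *dovQ* is transcribed.
So DovQ is produced and active.
Cu²⁺ is present, so NerJ is inactive.
Palatinose is present, so HaxV is active.
With repressor HaxV bound, *zorP* is not transcribed.
So ZorP is not produced.
No repressor is bound and DovQ is active, so *zorQ* is transcribed.
→ *zorQ* is ON in A.
Condition B:
Melibiose is present, so TorR is active.
No repressor is bound and TorR is active, so *dovQ* is transcribed.
So DovQ is produced and active.
Cu²⁺ is absent, so NerJ is active.
Palatinose is absent, so HaxV is inactive.
With repressor NerJ bound, *zorP* is not transcribed.
So ZorP is not produced.
No repressor is bound and DovQ is active, so *zorQ* is transcribed.
→ *zorQ* is ON in B.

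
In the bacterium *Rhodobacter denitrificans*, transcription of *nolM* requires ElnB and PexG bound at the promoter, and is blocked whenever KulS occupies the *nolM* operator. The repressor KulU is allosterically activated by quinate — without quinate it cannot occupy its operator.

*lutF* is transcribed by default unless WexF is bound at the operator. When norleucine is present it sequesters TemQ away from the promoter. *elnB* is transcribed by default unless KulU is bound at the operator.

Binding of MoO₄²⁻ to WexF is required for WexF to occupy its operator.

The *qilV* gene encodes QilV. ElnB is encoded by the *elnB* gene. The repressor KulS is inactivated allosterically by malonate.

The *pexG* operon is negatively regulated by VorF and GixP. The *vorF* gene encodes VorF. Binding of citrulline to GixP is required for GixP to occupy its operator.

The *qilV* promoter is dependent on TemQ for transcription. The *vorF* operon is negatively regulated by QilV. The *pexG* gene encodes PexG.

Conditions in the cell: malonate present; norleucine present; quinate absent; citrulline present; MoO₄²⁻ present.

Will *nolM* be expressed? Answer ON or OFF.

OFF

Malonate is present, so KulS is inactive.
Quinate is absent, so KulU is inactive.
With no repressor bound, *elnB* is transcribed.
So ElnB is produced and active.
Norleucine is present, so TemQ is inactive.
Required activator TemQ is absent, so *qilV* is not transcribed.
So QilV is not produced.
With no repressor bound, *vorF* is transcribed.
So VorF is produced and active.
Citrulline is present, so GixP is active.
With repressor VorF bound, *pexG* is not transcribed.
So PexG is not produced.
Required activator PexG is absent, so *nolM* is not transcribed.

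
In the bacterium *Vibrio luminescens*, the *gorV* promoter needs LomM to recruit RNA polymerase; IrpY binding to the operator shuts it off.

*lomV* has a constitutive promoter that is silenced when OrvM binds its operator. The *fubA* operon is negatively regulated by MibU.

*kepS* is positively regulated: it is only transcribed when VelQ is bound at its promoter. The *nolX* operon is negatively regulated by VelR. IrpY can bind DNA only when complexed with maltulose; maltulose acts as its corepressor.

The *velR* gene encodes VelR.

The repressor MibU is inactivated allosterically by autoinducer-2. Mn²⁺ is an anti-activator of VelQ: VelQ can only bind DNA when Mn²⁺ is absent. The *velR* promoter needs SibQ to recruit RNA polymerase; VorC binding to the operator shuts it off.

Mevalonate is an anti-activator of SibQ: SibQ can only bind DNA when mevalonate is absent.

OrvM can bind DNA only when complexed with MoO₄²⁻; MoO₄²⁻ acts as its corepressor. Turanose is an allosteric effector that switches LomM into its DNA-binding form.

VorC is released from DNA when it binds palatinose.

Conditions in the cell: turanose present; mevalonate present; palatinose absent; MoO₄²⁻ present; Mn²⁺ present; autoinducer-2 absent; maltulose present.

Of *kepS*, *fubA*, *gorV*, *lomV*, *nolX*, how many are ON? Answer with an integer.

Mn²⁺ is present, so VelQ is inactive.
Required activator VelQ is absent, so *kepS* is not transcribed.
→ *kepS* is OFF.
Autoinducer-2 is absent, so MibU is active.
With repressor MibU bound, *fubA* is not transcribed.
→ *fubA* is OFF.
Maltulose is present, so IrpY is active.
Turanose is present, so LomM is active.
With repressor IrpY bound, *gorV* is not transcribed.
→ *gorV* is OFF.
MoO₄²⁻ is present, so OrvM is active.
With repressor OrvM bound, *lomV* is not transcribed.
→ *lomV* is OFF.
Mevalonate is present, so SibQ is inactive.
Palatinose is absent, so VorC is active.
With repressor VorC bound, *velR* is not transcribed.
So VelR is not produced.
With no repressor bound, *nolX* is transcribed.
→ *nolX* is ON.
1 of the 5 genes is transcribed.

1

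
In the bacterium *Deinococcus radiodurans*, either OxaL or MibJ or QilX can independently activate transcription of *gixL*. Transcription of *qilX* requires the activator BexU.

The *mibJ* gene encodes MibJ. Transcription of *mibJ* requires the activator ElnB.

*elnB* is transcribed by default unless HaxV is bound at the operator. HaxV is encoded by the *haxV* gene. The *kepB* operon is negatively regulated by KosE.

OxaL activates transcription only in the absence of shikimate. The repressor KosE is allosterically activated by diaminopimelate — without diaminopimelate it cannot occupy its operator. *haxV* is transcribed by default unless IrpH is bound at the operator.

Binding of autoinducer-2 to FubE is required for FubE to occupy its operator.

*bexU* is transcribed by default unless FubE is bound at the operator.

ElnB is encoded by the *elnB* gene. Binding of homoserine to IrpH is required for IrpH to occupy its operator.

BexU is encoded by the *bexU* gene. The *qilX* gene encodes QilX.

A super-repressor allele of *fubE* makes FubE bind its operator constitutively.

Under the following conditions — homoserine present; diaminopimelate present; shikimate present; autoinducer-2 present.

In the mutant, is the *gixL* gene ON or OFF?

Shikimate is present, so OxaL is inactive.
Homoserine is present, so IrpH is active.
With repressor IrpH bound, *haxV* is not transcribed.
So HaxV is not produced.
With no repressor bound, *elnB* is transcribed.
So ElnB is produced and active.
No repressor is bound and ElnB is active, so *mibJ* is transcribed.
So MibJ is produced and active.
FubE is constitutively active in this strain.
With repressor FubE bound, *bexU* is not transcribed.
So BexU is not produced.
Required activator BexU is absent, so *qilX* is not transcribed.
So QilX is not produced.
Activator MibJ is present, so *gixL* is transcribed.

ON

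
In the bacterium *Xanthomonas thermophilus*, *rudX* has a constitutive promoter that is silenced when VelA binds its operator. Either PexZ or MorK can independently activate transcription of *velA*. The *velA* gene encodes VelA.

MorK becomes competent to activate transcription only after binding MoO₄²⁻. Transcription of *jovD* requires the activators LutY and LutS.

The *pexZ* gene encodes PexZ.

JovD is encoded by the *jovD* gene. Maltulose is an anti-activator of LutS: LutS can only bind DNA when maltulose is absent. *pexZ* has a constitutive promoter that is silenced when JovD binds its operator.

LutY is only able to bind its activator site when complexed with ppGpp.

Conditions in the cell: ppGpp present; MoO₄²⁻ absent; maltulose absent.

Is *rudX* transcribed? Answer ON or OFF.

ppGpp is present, so LutY is active.
Maltulose is absent, so LutS is active.
No repressor is bound and LutY and LutS are active, so *jovD* is transcribed.
So JovD is produced and active.
With repressor JovD bound, *pexZ* is not transcribed.
So PexZ is not produced.
MoO₄²⁻ is absent, so MorK is inactive.
No activator is available at the *velA* promoter, so *velA* is not transcribed.
So VelA is not produced.
With no repressor bound, *rudX* is transcribed.

ON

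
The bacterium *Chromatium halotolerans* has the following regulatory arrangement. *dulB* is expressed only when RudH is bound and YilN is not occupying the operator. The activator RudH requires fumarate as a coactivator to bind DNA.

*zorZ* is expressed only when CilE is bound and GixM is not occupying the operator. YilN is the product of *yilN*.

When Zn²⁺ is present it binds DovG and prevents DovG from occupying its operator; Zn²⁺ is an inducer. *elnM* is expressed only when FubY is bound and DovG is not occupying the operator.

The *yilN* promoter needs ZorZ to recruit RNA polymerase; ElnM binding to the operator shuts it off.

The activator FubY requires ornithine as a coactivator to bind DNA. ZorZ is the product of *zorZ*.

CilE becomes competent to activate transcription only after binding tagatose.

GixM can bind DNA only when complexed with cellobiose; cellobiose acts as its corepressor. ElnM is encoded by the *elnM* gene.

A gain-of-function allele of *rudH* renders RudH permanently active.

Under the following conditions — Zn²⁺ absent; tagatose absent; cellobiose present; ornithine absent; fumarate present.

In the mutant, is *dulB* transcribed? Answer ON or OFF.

ON

RudH is constitutively active in this strain.
Zn²⁺ is absent, so DovG is active.
Ornithine is absent, so FubY is inactive.
With repressor DovG bound, *elnM* is not transcribed.
So ElnM is not produced.
Cellobiose is present, so GixM is active.
Tagatose is absent, so CilE is inactive.
With repressor GixM bound, *zorZ* is not transcribed.
So ZorZ is not produced.
Required activator ZorZ is absent, so *yilN* is not transcribed.
So YilN is not produced.
No repressor is bound and RudH is active, so *dulB* is transcribed.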